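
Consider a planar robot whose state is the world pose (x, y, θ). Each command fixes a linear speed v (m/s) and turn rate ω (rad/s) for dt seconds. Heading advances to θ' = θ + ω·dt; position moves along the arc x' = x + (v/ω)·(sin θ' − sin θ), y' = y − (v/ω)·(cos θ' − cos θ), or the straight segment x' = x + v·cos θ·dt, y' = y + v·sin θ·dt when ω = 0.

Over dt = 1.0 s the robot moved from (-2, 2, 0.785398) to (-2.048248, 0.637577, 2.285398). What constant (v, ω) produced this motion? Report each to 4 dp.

v = -1.5000, ω = 1.5000

Δθ = 2.285398 − 0.785398 = 1.500000
ω = Δθ/dt = 1.500000/1.0 = 1.5000
R = −Δy/(cos θ' − cos θ) = -1.0000
v = R·ω = -1.0000·1.5000 = -1.5000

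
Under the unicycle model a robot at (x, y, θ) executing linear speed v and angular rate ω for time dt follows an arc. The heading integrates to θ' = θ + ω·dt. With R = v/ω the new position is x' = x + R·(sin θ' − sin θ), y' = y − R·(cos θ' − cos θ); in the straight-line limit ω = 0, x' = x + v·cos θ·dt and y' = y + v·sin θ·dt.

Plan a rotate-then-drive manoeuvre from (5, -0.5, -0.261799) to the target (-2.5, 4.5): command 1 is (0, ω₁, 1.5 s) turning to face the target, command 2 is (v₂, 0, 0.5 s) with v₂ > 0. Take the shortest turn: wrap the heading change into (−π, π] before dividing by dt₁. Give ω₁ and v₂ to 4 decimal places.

heading to target = atan2(4.5−-0.5, -2.5−5) = 2.5536
Δθ = wrap(2.5536 − -0.2618) = 2.8154; ω₁ = Δθ/dt₁ = 1.8769
distance = √((-2.5−5)² + (4.5−-0.5)²) = 9.0139; v₂ = distance/dt₂ = 18.0278

ω₁ = 1.8769, v₂ = 18.0278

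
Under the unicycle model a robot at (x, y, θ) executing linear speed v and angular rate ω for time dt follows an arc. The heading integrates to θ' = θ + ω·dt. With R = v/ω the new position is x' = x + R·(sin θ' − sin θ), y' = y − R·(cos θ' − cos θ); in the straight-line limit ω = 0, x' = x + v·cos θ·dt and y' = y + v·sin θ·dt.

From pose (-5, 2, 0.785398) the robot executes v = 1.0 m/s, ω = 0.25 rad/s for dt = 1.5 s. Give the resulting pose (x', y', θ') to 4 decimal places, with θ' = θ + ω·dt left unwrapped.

(-4.1606, 3.2325, 1.1604)

θ' = 0.7854 + 0.25·1.5 = 1.1604
R = v/ω = 1.0/0.25 = 4.0000
x' = -5 + 4.0000·(sin 1.1604 − sin 0.7854) = -4.1606
y' = 2 − 4.0000·(cos 1.1604 − cos 0.7854) = 3.2325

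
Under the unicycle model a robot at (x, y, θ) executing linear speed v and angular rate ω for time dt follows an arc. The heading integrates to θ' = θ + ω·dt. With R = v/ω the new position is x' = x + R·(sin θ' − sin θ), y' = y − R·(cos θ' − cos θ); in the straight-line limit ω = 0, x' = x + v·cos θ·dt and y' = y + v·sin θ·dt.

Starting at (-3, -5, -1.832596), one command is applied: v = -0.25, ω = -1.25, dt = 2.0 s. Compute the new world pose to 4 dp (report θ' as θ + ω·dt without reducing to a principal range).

θ' = -1.8326 + -1.25·2.0 = -4.3326
R = v/ω = -0.25/-1.25 = 0.2000
x' = -3 + 0.2000·(sin -4.3326 − sin -1.8326) = -2.6211
y' = -5 − 0.2000·(cos -4.3326 − cos -1.8326) = -4.9776

(-2.6211, -4.9776, -4.3326)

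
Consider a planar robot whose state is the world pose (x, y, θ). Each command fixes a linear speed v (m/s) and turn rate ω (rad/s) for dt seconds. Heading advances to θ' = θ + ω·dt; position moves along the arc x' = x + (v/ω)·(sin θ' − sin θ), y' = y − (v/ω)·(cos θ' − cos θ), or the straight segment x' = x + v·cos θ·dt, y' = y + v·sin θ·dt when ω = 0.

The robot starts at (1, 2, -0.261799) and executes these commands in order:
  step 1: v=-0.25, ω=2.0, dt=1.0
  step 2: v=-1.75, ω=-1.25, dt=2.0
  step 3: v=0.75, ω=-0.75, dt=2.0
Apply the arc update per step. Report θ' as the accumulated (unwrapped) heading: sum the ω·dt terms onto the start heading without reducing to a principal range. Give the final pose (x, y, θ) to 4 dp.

(-1.4220, -0.7488, -2.2618)

step 1: θ'=1.7382 (R=-0.1250) → pose (0.8444, 1.8584, 1.7382)
step 2: θ'=-0.7618 (R=1.4000) → pose (-1.5023, 0.6121, -0.7618)
step 3: θ'=-2.2618 (R=-1.0000) → pose (-1.4220, -0.7488, -2.2618)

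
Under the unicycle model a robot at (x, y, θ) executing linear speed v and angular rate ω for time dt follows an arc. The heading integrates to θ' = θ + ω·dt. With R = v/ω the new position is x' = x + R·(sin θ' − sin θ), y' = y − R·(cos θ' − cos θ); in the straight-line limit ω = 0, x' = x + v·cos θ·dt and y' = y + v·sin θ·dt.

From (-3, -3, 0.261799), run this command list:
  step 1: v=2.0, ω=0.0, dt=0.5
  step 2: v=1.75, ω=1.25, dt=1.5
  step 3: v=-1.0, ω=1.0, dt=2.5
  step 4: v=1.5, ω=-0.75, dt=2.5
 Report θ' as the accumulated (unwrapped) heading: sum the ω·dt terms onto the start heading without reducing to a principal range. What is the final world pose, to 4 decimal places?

step 1: θ'=0.2618 (straight) → pose (-2.0341, -2.7412, 0.2618)
step 2: θ'=2.1368 (R=1.4000) → pose (-1.2147, -0.6381, 2.1368)
step 3: θ'=4.6368 (R=-1.0000) → pose (0.6264, -0.1774, 4.6368)
step 4: θ'=2.7618 (R=-2.0000) → pose (-2.1093, -1.8838, 2.7618)

(-2.1093, -1.8838, 2.7618)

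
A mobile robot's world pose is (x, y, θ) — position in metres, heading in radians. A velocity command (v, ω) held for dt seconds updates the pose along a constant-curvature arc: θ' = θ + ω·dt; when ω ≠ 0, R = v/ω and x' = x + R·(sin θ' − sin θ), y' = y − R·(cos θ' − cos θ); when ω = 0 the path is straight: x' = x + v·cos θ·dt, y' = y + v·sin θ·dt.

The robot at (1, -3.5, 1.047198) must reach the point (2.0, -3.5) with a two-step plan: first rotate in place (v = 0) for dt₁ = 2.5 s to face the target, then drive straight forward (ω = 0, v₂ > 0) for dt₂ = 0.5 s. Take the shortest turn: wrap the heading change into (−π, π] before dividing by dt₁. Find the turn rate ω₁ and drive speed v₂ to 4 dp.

heading to target = atan2(-3.5−-3.5, 2−1) = 0.0000
Δθ = wrap(0.0000 − 1.0472) = -1.0472; ω₁ = Δθ/dt₁ = -0.4189
distance = √((2−1)² + (-3.5−-3.5)²) = 1.0000; v₂ = distance/dt₂ = 2.0000

ω₁ = -0.4189, v₂ = 2.0000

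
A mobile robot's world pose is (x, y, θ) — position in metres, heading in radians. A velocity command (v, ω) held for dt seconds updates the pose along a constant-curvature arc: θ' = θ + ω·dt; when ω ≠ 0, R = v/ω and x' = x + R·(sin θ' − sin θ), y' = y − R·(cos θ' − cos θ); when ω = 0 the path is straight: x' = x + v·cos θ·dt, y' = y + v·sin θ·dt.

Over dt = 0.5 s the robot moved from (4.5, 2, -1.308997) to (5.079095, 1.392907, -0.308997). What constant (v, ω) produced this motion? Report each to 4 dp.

Δθ = -0.308997 − -1.308997 = 1.000000
ω = Δθ/dt = 1.000000/0.5 = 2.0000
R = −Δy/(cos θ' − cos θ) = 0.8750
v = R·ω = 0.8750·2.0000 = 1.7500

v = 1.7500, ω = 2.0000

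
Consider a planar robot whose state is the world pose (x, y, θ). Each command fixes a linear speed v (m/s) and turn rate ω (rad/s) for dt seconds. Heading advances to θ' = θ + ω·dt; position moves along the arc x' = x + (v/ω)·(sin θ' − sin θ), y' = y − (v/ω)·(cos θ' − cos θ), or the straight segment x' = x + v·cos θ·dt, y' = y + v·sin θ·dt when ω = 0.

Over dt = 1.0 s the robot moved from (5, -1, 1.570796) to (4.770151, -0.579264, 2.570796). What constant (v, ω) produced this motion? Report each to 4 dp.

v = 0.5000, ω = 1.0000

Δθ = 2.570796 − 1.570796 = 1.000000
ω = Δθ/dt = 1.000000/1.0 = 1.0000
R = −Δy/(cos θ' − cos θ) = 0.5000
v = R·ω = 0.5000·1.0000 = 0.5000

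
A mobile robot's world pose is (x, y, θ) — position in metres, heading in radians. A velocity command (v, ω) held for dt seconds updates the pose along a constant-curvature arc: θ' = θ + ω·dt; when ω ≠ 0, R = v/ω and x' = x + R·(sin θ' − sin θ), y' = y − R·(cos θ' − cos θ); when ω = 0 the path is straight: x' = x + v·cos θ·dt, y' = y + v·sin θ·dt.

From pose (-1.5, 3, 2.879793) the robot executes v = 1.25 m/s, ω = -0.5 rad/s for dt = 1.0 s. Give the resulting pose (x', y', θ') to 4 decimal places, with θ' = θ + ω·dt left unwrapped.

(-2.5785, 3.6058, 2.3798)

θ' = 2.8798 + -0.5·1.0 = 2.3798
R = v/ω = 1.25/-0.5 = -2.5000
x' = -1.5 + -2.5000·(sin 2.3798 − sin 2.8798) = -2.5785
y' = 3 − -2.5000·(cos 2.3798 − cos 2.8798) = 3.6058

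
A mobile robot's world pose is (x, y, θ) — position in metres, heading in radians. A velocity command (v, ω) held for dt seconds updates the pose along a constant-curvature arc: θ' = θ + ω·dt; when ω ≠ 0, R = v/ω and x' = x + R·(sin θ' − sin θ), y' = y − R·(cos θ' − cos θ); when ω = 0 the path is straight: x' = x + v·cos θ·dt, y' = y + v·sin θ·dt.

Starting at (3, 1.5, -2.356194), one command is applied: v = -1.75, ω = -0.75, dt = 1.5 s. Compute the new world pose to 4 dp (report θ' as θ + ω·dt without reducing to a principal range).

(5.4272, 2.0502, -3.4812)

θ' = -2.3562 + -0.75·1.5 = -3.4812
R = v/ω = -1.75/-0.75 = 2.3333
x' = 3 + 2.3333·(sin -3.4812 − sin -2.3562) = 5.4272
y' = 1.5 − 2.3333·(cos -3.4812 − cos -2.3562) = 2.0502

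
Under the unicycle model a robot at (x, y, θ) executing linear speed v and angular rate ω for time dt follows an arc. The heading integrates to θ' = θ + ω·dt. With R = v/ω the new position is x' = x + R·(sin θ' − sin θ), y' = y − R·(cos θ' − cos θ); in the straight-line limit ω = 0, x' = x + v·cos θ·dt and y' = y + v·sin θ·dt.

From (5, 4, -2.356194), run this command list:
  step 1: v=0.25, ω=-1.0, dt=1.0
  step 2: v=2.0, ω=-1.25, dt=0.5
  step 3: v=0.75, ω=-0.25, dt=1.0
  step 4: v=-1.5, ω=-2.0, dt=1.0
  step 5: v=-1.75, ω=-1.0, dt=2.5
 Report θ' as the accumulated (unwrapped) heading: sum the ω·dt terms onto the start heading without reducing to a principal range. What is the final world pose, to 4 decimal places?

(1.6579, 7.0394, -8.7312)

step 1: θ'=-3.3562 (R=-0.2500) → pose (4.7700, 3.9325, -3.3562)
step 2: θ'=-3.9812 (R=-1.6000) → pose (3.9197, 4.4274, -3.9812)
step 3: θ'=-4.2312 (R=-3.0000) → pose (3.4935, 5.0422, -4.2312)
step 4: θ'=-6.2312 (R=0.7500) → pose (2.8677, 3.9460, -6.2312)
step 5: θ'=-8.7312 (R=1.7500) → pose (1.6579, 7.0394, -8.7312)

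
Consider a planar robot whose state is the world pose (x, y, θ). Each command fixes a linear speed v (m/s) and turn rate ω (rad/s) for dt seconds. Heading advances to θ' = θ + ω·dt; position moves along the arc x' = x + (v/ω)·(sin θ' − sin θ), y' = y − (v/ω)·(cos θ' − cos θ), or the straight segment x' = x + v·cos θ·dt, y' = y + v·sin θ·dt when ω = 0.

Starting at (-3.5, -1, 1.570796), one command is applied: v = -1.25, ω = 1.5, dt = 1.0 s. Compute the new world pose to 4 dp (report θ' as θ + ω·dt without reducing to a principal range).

θ' = 1.5708 + 1.5·1.0 = 3.0708
R = v/ω = -1.25/1.5 = -0.8333
x' = -3.5 + -0.8333·(sin 3.0708 − sin 1.5708) = -2.7256
y' = -1 − -0.8333·(cos 3.0708 − cos 1.5708) = -1.8312

(-2.7256, -1.8312, 3.0708)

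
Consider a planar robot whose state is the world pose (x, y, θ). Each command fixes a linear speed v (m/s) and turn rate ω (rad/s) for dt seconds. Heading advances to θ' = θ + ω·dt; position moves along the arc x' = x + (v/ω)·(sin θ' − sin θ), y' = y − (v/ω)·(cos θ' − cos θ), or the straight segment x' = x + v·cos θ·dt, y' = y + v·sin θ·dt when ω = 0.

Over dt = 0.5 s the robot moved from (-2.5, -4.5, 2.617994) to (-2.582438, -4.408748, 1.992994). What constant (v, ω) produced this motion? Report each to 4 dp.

Δθ = 1.992994 − 2.617994 = -0.625000
ω = Δθ/dt = -0.625000/0.5 = -1.2500
R = −Δy/(cos θ' − cos θ) = -0.2000
v = R·ω = -0.2000·-1.2500 = 0.2500

v = 0.2500, ω = -1.2500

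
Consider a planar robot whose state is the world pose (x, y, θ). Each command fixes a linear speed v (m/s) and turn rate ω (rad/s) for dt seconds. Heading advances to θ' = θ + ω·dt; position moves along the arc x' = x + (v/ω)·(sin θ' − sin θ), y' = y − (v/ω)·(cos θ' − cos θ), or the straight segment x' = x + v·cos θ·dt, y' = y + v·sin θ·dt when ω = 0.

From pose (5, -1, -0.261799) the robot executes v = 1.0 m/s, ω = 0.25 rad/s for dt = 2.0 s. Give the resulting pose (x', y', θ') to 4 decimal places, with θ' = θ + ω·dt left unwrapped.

θ' = -0.2618 + 0.25·2.0 = 0.2382
R = v/ω = 1.0/0.25 = 4.0000
x' = 5 + 4.0000·(sin 0.2382 − sin -0.2618) = 6.9791
y' = -1 − 4.0000·(cos 0.2382 − cos -0.2618) = -1.0234

(6.9791, -1.0234, 0.2382)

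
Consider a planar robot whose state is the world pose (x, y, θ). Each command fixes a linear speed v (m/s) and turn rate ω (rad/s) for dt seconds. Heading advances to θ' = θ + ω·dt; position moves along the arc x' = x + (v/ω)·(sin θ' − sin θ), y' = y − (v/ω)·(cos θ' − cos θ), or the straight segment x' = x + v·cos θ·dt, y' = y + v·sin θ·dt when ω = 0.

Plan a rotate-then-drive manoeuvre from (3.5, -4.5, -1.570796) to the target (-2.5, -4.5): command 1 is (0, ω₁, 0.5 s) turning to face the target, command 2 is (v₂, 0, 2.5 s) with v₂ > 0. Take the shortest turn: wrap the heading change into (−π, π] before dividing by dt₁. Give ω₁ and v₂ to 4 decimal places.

heading to target = atan2(-4.5−-4.5, -2.5−3.5) = 3.1416
Δθ = wrap(3.1416 − -1.5708) = -1.5708; ω₁ = Δθ/dt₁ = -3.1416
distance = √((-2.5−3.5)² + (-4.5−-4.5)²) = 6.0000; v₂ = distance/dt₂ = 2.4000

ω₁ = -3.1416, v₂ = 2.4000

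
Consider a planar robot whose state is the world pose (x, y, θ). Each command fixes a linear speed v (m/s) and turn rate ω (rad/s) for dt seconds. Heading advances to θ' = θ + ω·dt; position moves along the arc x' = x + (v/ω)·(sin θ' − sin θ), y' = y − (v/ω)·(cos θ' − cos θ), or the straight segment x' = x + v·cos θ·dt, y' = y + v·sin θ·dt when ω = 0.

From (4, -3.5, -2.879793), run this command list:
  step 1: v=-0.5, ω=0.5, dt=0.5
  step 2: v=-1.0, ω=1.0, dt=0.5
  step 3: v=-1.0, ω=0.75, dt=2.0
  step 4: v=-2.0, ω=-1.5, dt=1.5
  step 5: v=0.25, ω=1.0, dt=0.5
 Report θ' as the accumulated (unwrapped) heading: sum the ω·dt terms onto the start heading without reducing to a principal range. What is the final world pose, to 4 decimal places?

(4.5762, 1.0251, -2.3798)

step 1: θ'=-2.6298 (R=-1.0000) → pose (4.2309, -3.4059, -2.6298)
step 2: θ'=-2.1298 (R=-1.0000) → pose (4.5890, -3.0644, -2.1298)
step 3: θ'=-0.6298 (R=-1.3333) → pose (4.2439, -1.2798, -0.6298)
step 4: θ'=-2.8798 (R=1.3333) → pose (4.6841, 1.0857, -2.8798)
step 5: θ'=-2.3798 (R=0.2500) → pose (4.5762, 1.0251, -2.3798)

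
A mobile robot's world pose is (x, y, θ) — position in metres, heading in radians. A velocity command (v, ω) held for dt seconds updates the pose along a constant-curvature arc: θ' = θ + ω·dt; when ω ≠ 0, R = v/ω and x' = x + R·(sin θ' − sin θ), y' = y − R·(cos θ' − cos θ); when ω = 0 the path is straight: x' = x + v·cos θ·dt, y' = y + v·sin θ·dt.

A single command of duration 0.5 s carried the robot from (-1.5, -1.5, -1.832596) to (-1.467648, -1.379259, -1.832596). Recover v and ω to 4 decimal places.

v = -0.2500, ω = 0.0000

Δθ = -1.832596 − -1.832596 = 0.000000
ω = Δθ/dt = 0.000000/0.5 = 0.0000
ω = 0 → v = (Δx·cos θ + Δy·sin θ)/dt = -0.2500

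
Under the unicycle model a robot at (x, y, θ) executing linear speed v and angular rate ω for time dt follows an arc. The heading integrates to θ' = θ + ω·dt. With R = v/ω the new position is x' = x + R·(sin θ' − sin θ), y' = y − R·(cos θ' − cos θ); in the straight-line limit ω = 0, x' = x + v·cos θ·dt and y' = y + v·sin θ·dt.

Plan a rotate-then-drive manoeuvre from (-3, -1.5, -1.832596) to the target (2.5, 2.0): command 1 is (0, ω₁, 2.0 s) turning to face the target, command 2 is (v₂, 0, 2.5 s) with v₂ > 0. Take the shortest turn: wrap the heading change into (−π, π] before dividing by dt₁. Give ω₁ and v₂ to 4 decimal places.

ω₁ = 1.1997, v₂ = 2.6077

heading to target = atan2(2−-1.5, 2.5−-3) = 0.5667
Δθ = wrap(0.5667 − -1.8326) = 2.3993; ω₁ = Δθ/dt₁ = 1.1997
distance = √((2.5−-3)² + (2−-1.5)²) = 6.5192; v₂ = distance/dt₂ = 2.6077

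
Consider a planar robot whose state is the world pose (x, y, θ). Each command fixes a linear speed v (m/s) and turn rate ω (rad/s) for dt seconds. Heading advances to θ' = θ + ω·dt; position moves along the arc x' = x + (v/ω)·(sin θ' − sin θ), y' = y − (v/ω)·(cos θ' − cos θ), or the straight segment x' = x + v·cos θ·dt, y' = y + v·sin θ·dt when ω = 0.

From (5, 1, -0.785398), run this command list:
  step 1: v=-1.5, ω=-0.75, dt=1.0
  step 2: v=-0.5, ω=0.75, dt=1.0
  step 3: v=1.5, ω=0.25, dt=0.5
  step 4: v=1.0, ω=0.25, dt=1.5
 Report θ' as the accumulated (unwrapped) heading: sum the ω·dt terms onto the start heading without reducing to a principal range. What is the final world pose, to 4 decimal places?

(6.1102, 1.6162, -0.2854)

step 1: θ'=-1.5354 (R=2.0000) → pose (4.4155, 2.3434, -1.5354)
step 2: θ'=-0.7854 (R=-0.6667) → pose (4.2206, 2.7912, -0.7854)
step 3: θ'=-0.6604 (R=6.0000) → pose (4.7827, 2.2954, -0.6604)
step 4: θ'=-0.2854 (R=4.0000) → pose (6.1102, 1.6162, -0.2854)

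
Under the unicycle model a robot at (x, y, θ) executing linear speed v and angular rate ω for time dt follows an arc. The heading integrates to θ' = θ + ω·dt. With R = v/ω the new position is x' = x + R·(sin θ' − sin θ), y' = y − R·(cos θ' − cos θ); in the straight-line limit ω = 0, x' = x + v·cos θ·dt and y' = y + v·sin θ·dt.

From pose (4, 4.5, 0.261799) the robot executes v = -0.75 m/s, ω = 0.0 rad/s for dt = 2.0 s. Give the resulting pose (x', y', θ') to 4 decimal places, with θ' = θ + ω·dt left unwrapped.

θ' = 0.2618 + 0.0·2.0 = 0.2618
ω = 0 → straight: x' = 4 + -0.75·cos(0.2618)·2.0 = 2.5511
y' = 4.5 + -0.75·sin(0.2618)·2.0 = 4.1118

(2.5511, 4.1118, 0.2618)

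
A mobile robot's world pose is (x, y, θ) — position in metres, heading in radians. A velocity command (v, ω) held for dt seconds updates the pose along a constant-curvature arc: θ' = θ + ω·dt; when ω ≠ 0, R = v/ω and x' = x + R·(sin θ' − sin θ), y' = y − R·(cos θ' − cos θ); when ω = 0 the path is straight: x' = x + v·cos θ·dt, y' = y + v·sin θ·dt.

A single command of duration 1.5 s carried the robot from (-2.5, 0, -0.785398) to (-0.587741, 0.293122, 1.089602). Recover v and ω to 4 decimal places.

Δθ = 1.089602 − -0.785398 = 1.875000
ω = Δθ/dt = 1.875000/1.5 = 1.2500
R = Δx/(sin θ' − sin θ) = 1.2000
v = R·ω = 1.2000·1.2500 = 1.5000

v = 1.5000, ω = 1.2500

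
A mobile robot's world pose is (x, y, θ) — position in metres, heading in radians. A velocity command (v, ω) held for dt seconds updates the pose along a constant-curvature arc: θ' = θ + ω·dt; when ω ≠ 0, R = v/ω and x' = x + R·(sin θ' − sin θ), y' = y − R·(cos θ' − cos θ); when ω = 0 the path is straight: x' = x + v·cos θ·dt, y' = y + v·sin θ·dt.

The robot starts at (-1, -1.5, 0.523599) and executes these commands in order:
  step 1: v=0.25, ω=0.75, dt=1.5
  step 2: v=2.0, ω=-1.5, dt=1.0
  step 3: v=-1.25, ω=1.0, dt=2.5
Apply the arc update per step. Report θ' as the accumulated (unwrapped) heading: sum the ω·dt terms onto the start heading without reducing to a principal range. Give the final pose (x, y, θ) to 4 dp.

(-0.1090, -2.1005, 2.6486)

step 1: θ'=1.6486 (R=0.3333) → pose (-0.8343, -1.1854, 1.6486)
step 2: θ'=0.1486 (R=-1.3333) → pose (0.2976, 0.2369, 0.1486)
step 3: θ'=2.6486 (R=-1.2500) → pose (-0.1090, -2.1005, 2.6486)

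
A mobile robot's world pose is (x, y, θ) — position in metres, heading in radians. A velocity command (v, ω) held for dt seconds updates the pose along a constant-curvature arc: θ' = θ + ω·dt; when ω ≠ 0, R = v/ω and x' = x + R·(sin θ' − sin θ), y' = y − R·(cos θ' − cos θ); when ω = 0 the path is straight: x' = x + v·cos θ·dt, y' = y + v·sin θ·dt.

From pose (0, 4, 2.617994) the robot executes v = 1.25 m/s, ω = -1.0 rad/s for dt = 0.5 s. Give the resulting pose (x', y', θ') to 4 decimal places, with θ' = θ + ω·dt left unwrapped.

θ' = 2.6180 + -1.0·0.5 = 2.1180
R = v/ω = 1.25/-1.0 = -1.2500
x' = 0 + -1.2500·(sin 2.1180 − sin 2.6180) = -0.4425
y' = 4 − -1.2500·(cos 2.1180 − cos 2.6180) = 4.4322

(-0.4425, 4.4322, 2.1180)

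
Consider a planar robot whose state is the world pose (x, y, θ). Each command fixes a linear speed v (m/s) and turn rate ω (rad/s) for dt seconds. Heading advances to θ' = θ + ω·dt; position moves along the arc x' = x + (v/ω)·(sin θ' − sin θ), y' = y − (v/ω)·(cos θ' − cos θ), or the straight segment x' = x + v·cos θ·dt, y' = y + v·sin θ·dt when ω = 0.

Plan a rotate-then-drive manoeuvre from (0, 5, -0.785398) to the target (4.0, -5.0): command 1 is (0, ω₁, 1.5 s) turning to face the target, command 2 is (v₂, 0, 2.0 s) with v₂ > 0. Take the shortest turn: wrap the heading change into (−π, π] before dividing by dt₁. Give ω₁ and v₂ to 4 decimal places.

heading to target = atan2(-5−5, 4−0) = -1.1903
Δθ = wrap(-1.1903 − -0.7854) = -0.4049; ω₁ = Δθ/dt₁ = -0.2699
distance = √((4−0)² + (-5−5)²) = 10.7703; v₂ = distance/dt₂ = 5.3852

ω₁ = -0.2699, v₂ = 5.3852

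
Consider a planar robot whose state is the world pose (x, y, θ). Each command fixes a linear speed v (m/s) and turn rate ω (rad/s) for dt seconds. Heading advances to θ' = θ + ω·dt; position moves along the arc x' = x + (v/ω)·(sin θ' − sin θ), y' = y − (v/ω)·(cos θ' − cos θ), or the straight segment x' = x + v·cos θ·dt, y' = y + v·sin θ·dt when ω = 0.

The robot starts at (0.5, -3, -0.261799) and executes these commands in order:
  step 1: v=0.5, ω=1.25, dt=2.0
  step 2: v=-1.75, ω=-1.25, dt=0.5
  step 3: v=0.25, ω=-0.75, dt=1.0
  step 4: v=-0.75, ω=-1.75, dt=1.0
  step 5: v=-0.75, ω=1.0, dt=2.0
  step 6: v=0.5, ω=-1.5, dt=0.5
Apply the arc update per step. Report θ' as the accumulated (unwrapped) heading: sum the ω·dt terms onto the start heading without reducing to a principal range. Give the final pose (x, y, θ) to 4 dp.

(-0.4348, -2.9129, 0.3632)

step 1: θ'=2.2382 (R=0.4000) → pose (0.9177, -2.3660, 2.2382)
step 2: θ'=1.6132 (R=1.4000) → pose (1.2168, -3.1732, 1.6132)
step 3: θ'=0.8632 (R=-0.3333) → pose (1.2966, -2.9424, 0.8632)
step 4: θ'=-0.8868 (R=0.4286) → pose (0.6387, -2.9347, -0.8868)
step 5: θ'=1.1132 (R=-0.7500) → pose (-0.6154, -3.0772, 1.1132)
step 6: θ'=0.3632 (R=-0.3333) → pose (-0.4348, -2.9129, 0.3632)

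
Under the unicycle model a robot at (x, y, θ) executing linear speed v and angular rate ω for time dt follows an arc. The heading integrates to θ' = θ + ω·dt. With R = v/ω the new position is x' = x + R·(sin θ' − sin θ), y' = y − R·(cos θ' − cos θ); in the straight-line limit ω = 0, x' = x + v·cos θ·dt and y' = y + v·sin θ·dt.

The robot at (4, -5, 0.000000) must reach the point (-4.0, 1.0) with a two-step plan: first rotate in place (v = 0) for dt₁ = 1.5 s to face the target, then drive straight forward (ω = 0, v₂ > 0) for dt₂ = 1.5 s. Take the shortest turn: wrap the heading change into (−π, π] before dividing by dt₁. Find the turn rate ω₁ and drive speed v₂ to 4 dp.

ω₁ = 1.6654, v₂ = 6.6667

heading to target = atan2(1−-5, -4−4) = 2.4981
Δθ = wrap(2.4981 − 0.0000) = 2.4981; ω₁ = Δθ/dt₁ = 1.6654
distance = √((-4−4)² + (1−-5)²) = 10.0000; v₂ = distance/dt₂ = 6.6667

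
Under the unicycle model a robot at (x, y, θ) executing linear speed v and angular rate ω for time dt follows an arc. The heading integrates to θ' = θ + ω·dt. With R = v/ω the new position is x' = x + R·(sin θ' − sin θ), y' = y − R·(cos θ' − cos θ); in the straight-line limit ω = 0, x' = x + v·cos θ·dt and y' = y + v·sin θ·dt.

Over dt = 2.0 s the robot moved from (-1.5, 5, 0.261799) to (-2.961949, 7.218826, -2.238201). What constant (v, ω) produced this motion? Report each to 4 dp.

v = -1.7500, ω = -1.2500

Δθ = -2.238201 − 0.261799 = -2.500000
ω = Δθ/dt = -2.500000/2.0 = -1.2500
R = −Δy/(cos θ' − cos θ) = 1.4000
v = R·ω = 1.4000·-1.2500 = -1.7500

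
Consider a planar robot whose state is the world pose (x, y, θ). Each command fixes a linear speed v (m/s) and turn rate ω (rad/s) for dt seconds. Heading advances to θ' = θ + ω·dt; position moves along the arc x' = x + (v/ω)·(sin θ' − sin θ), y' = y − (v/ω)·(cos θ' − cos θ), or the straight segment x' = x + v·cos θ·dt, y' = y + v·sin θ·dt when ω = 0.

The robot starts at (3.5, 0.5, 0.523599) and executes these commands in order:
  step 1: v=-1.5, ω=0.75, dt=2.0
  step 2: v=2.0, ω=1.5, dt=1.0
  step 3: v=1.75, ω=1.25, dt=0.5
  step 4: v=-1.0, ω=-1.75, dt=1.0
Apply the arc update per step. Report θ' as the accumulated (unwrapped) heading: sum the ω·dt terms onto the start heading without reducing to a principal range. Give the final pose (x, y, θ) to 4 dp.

step 1: θ'=2.0236 (R=-2.0000) → pose (2.7016, -2.1070, 2.0236)
step 2: θ'=3.5236 (R=1.3333) → pose (1.0055, -1.4531, 3.5236)
step 3: θ'=4.1486 (R=1.4000) → pose (0.3441, -2.0041, 4.1486)
step 4: θ'=2.3986 (R=0.5714) → pose (1.2137, -1.8886, 2.3986)

(1.2137, -1.8886, 2.3986)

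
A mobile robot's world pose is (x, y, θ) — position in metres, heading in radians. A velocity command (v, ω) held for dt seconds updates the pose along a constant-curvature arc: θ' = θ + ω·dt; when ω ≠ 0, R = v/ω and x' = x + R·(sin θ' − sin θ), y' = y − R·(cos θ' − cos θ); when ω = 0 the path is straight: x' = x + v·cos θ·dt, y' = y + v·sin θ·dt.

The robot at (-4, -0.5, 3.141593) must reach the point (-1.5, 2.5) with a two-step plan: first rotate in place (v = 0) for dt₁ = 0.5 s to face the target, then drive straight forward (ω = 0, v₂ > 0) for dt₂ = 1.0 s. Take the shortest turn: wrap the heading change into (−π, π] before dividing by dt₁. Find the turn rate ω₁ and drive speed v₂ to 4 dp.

ω₁ = -4.5311, v₂ = 3.9051

heading to target = atan2(2.5−-0.5, -1.5−-4) = 0.8761
Δθ = wrap(0.8761 − 3.1416) = -2.2655; ω₁ = Δθ/dt₁ = -4.5311
distance = √((-1.5−-4)² + (2.5−-0.5)²) = 3.9051; v₂ = distance/dt₂ = 3.9051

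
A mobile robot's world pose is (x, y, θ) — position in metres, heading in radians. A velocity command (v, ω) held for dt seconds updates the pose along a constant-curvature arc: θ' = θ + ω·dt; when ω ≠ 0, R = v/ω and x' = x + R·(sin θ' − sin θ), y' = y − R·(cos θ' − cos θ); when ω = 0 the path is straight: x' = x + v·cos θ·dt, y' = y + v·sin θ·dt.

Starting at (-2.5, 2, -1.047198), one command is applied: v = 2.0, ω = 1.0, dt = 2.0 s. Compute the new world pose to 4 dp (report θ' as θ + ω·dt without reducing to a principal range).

θ' = -1.0472 + 1.0·2.0 = 0.9528
R = v/ω = 2.0/1.0 = 2.0000
x' = -2.5 + 2.0000·(sin 0.9528 − sin -1.0472) = 0.8621
y' = 2 − 2.0000·(cos 0.9528 − cos -1.0472) = 1.8412

(0.8621, 1.8412, 0.9528)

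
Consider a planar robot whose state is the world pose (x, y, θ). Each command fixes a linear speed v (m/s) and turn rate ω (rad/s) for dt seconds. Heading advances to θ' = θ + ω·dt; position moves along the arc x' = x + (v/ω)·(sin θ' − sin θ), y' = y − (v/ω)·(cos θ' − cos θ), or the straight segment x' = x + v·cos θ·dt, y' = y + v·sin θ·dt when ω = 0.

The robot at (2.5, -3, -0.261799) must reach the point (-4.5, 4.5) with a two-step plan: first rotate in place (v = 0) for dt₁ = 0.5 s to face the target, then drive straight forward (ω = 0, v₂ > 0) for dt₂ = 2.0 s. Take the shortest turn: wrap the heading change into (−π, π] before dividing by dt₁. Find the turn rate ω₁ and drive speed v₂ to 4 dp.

heading to target = atan2(4.5−-3, -4.5−2.5) = 2.3217
Δθ = wrap(2.3217 − -0.2618) = 2.5835; ω₁ = Δθ/dt₁ = 5.1670
distance = √((-4.5−2.5)² + (4.5−-3)²) = 10.2591; v₂ = distance/dt₂ = 5.1296

ω₁ = 5.1670, v₂ = 5.1296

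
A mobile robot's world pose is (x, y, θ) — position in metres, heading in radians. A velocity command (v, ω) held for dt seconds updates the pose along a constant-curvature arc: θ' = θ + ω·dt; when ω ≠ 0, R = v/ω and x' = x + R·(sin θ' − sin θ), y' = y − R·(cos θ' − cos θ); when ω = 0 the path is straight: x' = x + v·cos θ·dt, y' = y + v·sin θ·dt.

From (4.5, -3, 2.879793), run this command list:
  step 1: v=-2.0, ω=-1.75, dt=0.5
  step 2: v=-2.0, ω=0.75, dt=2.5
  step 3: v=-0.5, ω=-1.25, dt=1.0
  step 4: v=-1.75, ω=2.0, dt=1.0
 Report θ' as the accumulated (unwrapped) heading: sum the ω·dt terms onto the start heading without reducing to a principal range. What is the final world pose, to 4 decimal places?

step 1: θ'=2.0048 (R=1.1429) → pose (5.2411, -3.6233, 2.0048)
step 2: θ'=3.8798 (R=-2.6667) → pose (9.4551, -4.4745, 3.8798)
step 3: θ'=2.6298 (R=0.4000) → pose (9.9202, -4.4216, 2.6298)
step 4: θ'=4.6298 (R=-0.8750) → pose (11.2207, -3.7309, 4.6298)

(11.2207, -3.7309, 4.6298)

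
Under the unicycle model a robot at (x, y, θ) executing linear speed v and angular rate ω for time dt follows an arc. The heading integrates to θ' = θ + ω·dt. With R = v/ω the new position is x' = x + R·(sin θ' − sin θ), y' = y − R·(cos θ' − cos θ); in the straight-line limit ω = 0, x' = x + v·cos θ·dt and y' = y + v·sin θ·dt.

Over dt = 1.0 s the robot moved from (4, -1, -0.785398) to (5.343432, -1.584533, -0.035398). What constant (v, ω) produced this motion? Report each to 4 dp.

v = 1.5000, ω = 0.7500

Δθ = -0.035398 − -0.785398 = 0.750000
ω = Δθ/dt = 0.750000/1.0 = 0.7500
R = Δx/(sin θ' − sin θ) = 2.0000
v = R·ω = 2.0000·0.7500 = 1.5000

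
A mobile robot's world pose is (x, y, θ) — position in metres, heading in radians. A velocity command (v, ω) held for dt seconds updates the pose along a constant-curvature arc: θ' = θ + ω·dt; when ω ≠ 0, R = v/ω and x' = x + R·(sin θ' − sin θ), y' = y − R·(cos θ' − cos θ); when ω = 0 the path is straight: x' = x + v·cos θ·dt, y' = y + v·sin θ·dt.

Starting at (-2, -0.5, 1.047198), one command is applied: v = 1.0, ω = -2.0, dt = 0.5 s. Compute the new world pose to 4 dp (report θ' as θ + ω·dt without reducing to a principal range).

θ' = 1.0472 + -2.0·0.5 = 0.0472
R = v/ω = 1.0/-2.0 = -0.5000
x' = -2 + -0.5000·(sin 0.0472 − sin 1.0472) = -1.5906
y' = -0.5 − -0.5000·(cos 0.0472 − cos 1.0472) = -0.2506

(-1.5906, -0.2506, 0.0472)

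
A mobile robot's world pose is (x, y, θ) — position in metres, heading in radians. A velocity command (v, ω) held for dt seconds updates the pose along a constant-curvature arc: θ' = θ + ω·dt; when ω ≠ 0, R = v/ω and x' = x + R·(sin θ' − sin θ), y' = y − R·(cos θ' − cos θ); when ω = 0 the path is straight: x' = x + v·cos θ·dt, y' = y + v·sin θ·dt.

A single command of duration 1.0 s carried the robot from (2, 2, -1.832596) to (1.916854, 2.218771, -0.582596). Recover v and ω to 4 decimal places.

Δθ = -0.582596 − -1.832596 = 1.250000
ω = Δθ/dt = 1.250000/1.0 = 1.2500
R = −Δy/(cos θ' − cos θ) = -0.2000
v = R·ω = -0.2000·1.2500 = -0.2500

v = -0.2500, ω = 1.2500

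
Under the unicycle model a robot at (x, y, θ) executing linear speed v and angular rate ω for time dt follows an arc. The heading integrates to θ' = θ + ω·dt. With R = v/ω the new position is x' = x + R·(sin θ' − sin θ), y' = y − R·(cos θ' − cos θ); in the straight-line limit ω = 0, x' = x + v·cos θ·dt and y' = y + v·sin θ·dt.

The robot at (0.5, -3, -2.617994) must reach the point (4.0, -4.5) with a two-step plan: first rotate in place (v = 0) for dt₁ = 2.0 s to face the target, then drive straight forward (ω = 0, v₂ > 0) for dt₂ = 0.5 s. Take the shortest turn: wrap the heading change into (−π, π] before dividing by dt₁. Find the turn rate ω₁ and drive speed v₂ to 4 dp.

heading to target = atan2(-4.5−-3, 4−0.5) = -0.4049
Δθ = wrap(-0.4049 − -2.6180) = 2.2131; ω₁ = Δθ/dt₁ = 1.1066
distance = √((4−0.5)² + (-4.5−-3)²) = 3.8079; v₂ = distance/dt₂ = 7.6158

ω₁ = 1.1066, v₂ = 7.6158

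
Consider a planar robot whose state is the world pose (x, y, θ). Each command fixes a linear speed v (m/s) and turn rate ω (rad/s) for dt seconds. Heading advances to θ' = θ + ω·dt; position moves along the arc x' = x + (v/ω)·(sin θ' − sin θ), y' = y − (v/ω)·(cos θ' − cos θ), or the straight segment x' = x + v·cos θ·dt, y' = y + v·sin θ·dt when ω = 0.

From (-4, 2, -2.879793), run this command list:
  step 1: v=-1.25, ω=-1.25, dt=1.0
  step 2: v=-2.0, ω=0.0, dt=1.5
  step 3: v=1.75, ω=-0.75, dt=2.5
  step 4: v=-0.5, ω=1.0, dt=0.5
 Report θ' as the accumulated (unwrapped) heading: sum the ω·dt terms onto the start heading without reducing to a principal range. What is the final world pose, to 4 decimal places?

step 1: θ'=-4.1298 (R=1.0000) → pose (-2.9061, 1.5843, -4.1298)
step 2: θ'=-4.1298 (straight) → pose (-1.2556, -0.9208, -4.1298)
step 3: θ'=-6.0048 (R=-2.3333) → pose (0.0516, 2.6064, -6.0048)
step 4: θ'=-5.5048 (R=-0.5000) → pose (-0.1620, 2.4817, -5.5048)

(-0.1620, 2.4817, -5.5048)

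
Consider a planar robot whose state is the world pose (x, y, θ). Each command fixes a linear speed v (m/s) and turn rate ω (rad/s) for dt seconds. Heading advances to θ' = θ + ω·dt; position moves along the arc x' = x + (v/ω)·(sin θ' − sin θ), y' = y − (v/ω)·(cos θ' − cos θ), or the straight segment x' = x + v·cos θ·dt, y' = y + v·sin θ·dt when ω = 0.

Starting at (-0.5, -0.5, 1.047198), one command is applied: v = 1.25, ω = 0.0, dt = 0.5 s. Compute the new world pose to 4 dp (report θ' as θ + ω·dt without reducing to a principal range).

(-0.1875, 0.0413, 1.0472)

θ' = 1.0472 + 0.0·0.5 = 1.0472
ω = 0 → straight: x' = -0.5 + 1.25·cos(1.0472)·0.5 = -0.1875
y' = -0.5 + 1.25·sin(1.0472)·0.5 = 0.0413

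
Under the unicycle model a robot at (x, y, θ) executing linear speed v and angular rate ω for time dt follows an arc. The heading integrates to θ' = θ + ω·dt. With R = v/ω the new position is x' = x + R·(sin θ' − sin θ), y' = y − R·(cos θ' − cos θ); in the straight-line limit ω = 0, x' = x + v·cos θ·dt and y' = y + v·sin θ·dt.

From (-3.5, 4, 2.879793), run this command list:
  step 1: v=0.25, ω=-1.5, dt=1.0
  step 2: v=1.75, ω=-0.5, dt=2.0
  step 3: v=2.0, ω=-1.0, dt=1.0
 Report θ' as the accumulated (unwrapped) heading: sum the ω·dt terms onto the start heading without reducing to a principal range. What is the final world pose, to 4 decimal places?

(0.4222, 6.5488, -0.6202)

step 1: θ'=1.3798 (R=-0.1667) → pose (-3.6205, 4.1926, 1.3798)
step 2: θ'=0.3798 (R=-3.5000) → pose (-1.4817, 6.7788, 0.3798)
step 3: θ'=-0.6202 (R=-2.0000) → pose (0.4222, 6.5488, -0.6202)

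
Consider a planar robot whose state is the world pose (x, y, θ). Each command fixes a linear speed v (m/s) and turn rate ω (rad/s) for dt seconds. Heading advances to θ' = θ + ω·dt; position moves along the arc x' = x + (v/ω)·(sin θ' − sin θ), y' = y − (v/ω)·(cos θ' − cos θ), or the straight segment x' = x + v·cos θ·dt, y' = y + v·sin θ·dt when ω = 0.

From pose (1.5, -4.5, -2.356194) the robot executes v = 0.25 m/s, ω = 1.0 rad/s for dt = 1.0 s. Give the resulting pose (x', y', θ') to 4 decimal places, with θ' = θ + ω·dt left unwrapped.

(1.4325, -4.7300, -1.3562)

θ' = -2.3562 + 1.0·1.0 = -1.3562
R = v/ω = 0.25/1.0 = 0.2500
x' = 1.5 + 0.2500·(sin -1.3562 − sin -2.3562) = 1.4325
y' = -4.5 − 0.2500·(cos -1.3562 − cos -2.3562) = -4.7300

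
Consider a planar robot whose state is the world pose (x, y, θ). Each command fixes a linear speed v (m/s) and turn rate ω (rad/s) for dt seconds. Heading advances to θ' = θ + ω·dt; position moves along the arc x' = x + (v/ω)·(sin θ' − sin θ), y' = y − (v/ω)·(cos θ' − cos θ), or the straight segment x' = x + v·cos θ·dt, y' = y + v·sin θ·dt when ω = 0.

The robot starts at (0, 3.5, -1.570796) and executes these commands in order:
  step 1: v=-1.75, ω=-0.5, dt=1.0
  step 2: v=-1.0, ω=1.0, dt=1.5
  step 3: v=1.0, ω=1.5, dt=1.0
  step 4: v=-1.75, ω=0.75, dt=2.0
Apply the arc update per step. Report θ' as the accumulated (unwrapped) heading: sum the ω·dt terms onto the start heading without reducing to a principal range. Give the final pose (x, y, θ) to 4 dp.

step 1: θ'=-2.0708 (R=3.5000) → pose (0.4285, 5.1780, -2.0708)
step 2: θ'=-0.5708 (R=-1.0000) → pose (0.0912, 6.4989, -0.5708)
step 3: θ'=0.9292 (R=0.6667) → pose (0.9855, 6.6609, 0.9292)
step 4: θ'=2.4292 (R=-2.3333) → pose (1.3296, 3.4986, 2.4292)

(1.3296, 3.4986, 2.4292)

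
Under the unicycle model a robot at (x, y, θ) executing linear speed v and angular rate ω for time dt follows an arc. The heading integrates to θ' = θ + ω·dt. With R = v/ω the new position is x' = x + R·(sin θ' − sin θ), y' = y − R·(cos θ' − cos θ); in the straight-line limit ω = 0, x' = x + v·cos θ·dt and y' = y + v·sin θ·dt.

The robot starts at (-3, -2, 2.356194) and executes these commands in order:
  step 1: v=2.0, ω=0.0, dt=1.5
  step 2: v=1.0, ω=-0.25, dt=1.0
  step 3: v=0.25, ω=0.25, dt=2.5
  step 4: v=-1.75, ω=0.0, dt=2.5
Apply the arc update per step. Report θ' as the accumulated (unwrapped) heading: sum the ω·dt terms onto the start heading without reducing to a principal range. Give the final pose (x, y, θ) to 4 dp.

step 1: θ'=2.3562 (straight) → pose (-5.1213, 0.1213, 2.3562)
step 2: θ'=2.1062 (R=-4.0000) → pose (-5.7332, 0.9090, 2.1062)
step 3: θ'=2.7312 (R=1.0000) → pose (-6.1942, 1.3158, 2.7312)
step 4: θ'=2.7312 (straight) → pose (-2.1825, -0.4297, 2.7312)

(-2.1825, -0.4297, 2.7312)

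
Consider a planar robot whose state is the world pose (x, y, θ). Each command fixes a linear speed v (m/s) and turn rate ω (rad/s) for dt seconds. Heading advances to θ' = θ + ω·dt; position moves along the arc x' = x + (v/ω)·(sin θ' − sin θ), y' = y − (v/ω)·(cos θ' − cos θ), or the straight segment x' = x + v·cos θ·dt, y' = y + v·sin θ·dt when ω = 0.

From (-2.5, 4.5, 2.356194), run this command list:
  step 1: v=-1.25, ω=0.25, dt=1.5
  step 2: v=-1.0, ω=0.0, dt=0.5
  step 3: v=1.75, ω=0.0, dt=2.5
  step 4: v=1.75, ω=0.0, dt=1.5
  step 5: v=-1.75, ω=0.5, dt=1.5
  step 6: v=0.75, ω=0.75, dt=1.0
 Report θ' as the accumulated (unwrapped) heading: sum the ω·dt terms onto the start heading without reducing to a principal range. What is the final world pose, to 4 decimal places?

step 1: θ'=2.7312 (R=-5.0000) → pose (-0.9593, 3.4507, 2.7312)
step 2: θ'=2.7312 (straight) → pose (-0.5009, 3.2512, 2.7312)
step 3: θ'=2.7312 (straight) → pose (-4.5126, 4.9968, 2.7312)
step 4: θ'=2.7312 (straight) → pose (-6.9196, 6.0441, 2.7312)
step 5: θ'=3.4812 (R=-3.5000) → pose (-4.3573, 5.9533, 3.4812)
step 6: θ'=4.2312 (R=1.0000) → pose (-4.9106, 5.4733, 4.2312)

(-4.9106, 5.4733, 4.2312)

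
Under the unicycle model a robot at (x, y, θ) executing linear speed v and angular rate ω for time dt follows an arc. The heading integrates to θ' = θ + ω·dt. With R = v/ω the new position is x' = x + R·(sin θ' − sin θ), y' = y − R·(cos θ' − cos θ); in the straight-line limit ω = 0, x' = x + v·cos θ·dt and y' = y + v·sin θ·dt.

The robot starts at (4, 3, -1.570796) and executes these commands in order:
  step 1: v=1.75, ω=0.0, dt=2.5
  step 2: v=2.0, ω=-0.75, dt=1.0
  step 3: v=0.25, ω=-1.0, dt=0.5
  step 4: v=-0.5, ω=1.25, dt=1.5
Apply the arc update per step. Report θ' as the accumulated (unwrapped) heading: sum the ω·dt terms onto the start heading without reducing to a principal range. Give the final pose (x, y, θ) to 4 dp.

(3.3787, -2.6459, -0.9458)

step 1: θ'=-1.5708 (straight) → pose (4.0000, -1.3750, -1.5708)
step 2: θ'=-2.3208 (R=-2.6667) → pose (3.2845, -3.1927, -2.3208)
step 3: θ'=-2.8208 (R=-0.2500) → pose (3.1804, -3.2595, -2.8208)
step 4: θ'=-0.9458 (R=-0.4000) → pose (3.3787, -2.6459, -0.9458)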